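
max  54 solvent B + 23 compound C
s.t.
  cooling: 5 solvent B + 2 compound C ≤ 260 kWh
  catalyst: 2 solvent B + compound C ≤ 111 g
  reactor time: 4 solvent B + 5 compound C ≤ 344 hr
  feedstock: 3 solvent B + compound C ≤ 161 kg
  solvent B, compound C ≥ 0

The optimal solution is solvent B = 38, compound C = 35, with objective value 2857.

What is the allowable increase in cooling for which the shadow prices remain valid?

Binding constraints: cooling, catalyst. The basis is B = [[5,2],[2,1]] with det 1.
Per unit increase in cooling, x* moves by d = (1, -2).
The basis stays optimal until feedstock becomes binding; allowable increase = 12 kWh.

12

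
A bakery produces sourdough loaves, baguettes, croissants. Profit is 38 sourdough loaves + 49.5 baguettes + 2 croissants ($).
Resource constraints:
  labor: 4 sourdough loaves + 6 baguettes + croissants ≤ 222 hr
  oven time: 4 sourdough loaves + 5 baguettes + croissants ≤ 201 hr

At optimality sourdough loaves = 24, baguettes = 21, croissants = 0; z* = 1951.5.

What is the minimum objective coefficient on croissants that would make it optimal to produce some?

9.5

Both labor and oven time are binding at x*.
The binding rows give the dual system: 4·y_labor + 4·y_oven time = 38 and 6·y_labor + 5·y_oven time = 49.5.
Solving: y_labor = 2, y_oven time = 7.5.
croissants enters the basis when its profit ≥ yᵀa₃ = 2·1 + 7.5·1 = 9.5.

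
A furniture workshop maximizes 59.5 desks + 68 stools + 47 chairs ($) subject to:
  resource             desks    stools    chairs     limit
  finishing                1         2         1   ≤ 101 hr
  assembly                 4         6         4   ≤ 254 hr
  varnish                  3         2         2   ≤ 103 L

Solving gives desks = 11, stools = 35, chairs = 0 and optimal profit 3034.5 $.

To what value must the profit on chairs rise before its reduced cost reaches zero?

Check each constraint at x*: finishing 81/101 (slack 20); assembly 254/254 (tight); varnish 103/103 (tight).
Since finishing is not tight, its dual is 0.
The binding rows give the dual system: 4·y_assembly + 3·y_varnish = 59.5 and 6·y_assembly + 2·y_varnish = 68.
→ y_assembly = 8.5 and y_varnish = 8.5.
chairs enters the basis when its profit ≥ yᵀa₃ = 8.5·4 + 8.5·2 = 51.

51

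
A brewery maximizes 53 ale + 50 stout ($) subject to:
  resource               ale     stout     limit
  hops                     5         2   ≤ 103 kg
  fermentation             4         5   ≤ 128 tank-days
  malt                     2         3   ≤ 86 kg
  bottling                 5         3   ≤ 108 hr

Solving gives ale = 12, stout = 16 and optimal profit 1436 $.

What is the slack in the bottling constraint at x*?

0

bottling used = 5·12 + 3·16 = 108; slack = 108 − 108 = 0.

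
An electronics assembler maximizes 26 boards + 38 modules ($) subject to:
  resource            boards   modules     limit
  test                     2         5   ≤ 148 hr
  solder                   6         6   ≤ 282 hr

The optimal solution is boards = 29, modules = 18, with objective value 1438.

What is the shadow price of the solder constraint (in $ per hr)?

3

At the optimum: test uses 148 of 148 (binding); solder uses 282 of 282 (binding).
The binding rows give the dual system: 2·y_test + 6·y_solder = 26 and 5·y_test + 6·y_solder = 38.
This yields shadow prices y_test = 4, y_solder = 3.
Shadow price of solder = 3.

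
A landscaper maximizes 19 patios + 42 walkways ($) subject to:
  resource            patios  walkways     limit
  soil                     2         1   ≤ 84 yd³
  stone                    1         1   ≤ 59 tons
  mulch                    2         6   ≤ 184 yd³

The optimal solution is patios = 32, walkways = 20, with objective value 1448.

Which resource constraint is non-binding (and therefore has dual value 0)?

soil: 84/84 (binding)
stone: 52/59 (slack 7)
mulch: 184/184 (binding)
By complementary slackness, a constraint with positive slack has shadow price 0 → stone.

stone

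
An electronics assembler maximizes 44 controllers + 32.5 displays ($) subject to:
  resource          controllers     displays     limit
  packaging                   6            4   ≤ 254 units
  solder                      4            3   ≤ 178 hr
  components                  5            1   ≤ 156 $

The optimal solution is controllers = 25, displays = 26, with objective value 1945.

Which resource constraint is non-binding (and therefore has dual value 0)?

packaging: 254/254 (binding)
solder: 178/178 (binding)
components: 151/156 (slack 5)
By complementary slackness, a constraint with positive slack has shadow price 0 → components.

components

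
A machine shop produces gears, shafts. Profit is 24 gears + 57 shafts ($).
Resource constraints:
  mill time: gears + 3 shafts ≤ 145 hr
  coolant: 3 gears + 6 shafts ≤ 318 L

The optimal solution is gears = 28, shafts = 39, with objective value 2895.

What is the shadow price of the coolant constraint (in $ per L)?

5

Check each constraint at x*: mill time 145/145 (tight); coolant 318/318 (tight).
From A_Bᵀ y = c: 1·y_mill time + 3·y_coolant = 24; 3·y_mill time + 6·y_coolant = 57.
This yields shadow prices y_mill time = 9, y_coolant = 5.
Shadow price of coolant = 5.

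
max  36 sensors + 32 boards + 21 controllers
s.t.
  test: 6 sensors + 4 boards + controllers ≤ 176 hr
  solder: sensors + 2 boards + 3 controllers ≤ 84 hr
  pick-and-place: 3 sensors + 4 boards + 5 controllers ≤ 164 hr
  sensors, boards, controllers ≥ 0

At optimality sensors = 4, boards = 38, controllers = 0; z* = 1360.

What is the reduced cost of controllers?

Check each constraint at x*: test 176/176 (tight); solder 80/84 (slack 4); pick-and-place 164/164 (tight).
Slack constraints have shadow price 0 (complementary slackness).
From A_Bᵀ y = c: 6·y_test + 3·y_pick-and-place = 36; 4·y_test + 4·y_pick-and-place = 32.
This yields shadow prices y_test = 4, y_pick-and-place = 4.
Reduced cost of controllers: c₃ − yᵀa₃ = 21 − (4·1 + 4·5) = 21 − 24 = -3.

-3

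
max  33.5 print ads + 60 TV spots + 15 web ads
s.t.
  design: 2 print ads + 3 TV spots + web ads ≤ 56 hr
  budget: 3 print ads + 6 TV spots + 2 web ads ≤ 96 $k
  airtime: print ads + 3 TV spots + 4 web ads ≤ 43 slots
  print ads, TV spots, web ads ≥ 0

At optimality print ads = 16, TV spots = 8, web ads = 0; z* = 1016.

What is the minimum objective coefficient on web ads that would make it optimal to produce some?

20

Check each constraint at x*: design 56/56 (tight); budget 96/96 (tight); airtime 40/43 (slack 3).
By complementary slackness, y = 0 for the non-binding constraint.
From A_Bᵀ y = c: 2·y_design + 3·y_budget = 33.5; 3·y_design + 6·y_budget = 60.
This yields shadow prices y_design = 7, y_budget = 6.5.
web ads enters the basis when its profit ≥ yᵀa₃ = 7·1 + 6.5·2 = 20.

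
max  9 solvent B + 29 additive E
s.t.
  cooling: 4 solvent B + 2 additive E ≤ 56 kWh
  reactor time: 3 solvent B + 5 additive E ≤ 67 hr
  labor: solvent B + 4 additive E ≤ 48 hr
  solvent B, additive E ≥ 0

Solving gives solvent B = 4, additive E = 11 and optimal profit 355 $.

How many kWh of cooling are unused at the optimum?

18

cooling used = 4·4 + 2·11 = 38; slack = 56 − 38 = 18.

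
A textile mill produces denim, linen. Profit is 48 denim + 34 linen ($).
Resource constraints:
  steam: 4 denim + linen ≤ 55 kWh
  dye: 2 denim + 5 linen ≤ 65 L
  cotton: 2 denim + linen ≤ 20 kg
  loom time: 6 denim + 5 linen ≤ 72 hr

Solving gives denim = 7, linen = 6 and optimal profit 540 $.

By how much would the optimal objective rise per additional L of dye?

Check each constraint at x*: steam 34/55 (slack 21); dye 44/65 (slack 21); cotton 20/20 (tight); loom time 72/72 (tight).
By complementary slackness, y = 0 for the non-binding constraints.
The binding rows give the dual system: 2·y_cotton + 6·y_loom time = 48 and 1·y_cotton + 5·y_loom time = 34.
This yields shadow prices y_cotton = 9, y_loom time = 5.
Shadow price of dye = 0.

0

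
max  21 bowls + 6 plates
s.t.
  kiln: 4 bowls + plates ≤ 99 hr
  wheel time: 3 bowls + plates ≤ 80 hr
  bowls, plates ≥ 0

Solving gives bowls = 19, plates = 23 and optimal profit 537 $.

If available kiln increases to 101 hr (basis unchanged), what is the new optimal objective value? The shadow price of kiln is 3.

Δb = 2, so new z* = 537 + (3)·(2) = 537 + 6 = 543.

543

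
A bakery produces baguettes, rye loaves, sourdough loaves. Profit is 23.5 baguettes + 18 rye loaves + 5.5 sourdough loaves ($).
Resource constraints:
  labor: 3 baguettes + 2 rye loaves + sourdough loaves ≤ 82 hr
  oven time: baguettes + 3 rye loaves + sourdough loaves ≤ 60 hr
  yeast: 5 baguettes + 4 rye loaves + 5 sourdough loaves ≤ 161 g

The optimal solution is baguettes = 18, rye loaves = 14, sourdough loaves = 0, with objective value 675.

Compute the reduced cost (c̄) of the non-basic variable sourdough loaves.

At the optimum: labor uses 82 of 82 (binding); oven time uses 60 of 60 (binding); yeast uses 146 of 161 (slack = 15).
Slack constraints have shadow price 0 (complementary slackness).
From A_Bᵀ y = c: 3·y_labor + 1·y_oven time = 23.5; 2·y_labor + 3·y_oven time = 18.
This yields shadow prices y_labor = 7.5, y_oven time = 1.
Reduced cost of sourdough loaves: c₃ − yᵀa₃ = 5.5 − (7.5·1 + 1·1) = 5.5 − 8.5 = -3.

-3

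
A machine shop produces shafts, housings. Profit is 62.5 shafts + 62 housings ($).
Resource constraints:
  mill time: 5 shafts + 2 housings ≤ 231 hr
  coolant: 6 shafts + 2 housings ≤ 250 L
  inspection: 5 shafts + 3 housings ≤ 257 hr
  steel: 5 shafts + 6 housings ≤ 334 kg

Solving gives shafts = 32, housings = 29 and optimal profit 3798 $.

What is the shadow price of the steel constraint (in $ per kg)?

9.5

Binding: coolant and steel. Non-binding: mill time (13 unused), inspection (10 unused).
Slack constraints have shadow price 0 (complementary slackness).
Dual feasibility on the basic columns requires 6·y_coolant + 5·y_steel = 62.5, 2·y_coolant + 6·y_steel = 62.
→ y_coolant = 2.5 and y_steel = 9.5.
Shadow price of steel = 9.5.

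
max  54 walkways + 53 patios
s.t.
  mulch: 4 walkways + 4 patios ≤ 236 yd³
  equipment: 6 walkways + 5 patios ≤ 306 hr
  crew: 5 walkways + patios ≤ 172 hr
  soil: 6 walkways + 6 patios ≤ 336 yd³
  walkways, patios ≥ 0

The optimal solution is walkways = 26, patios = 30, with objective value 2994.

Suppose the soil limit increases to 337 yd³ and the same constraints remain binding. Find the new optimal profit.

3002

At the optimum: mulch uses 224 of 236 (slack = 12); equipment uses 306 of 306 (binding); crew uses 160 of 172 (slack = 12); soil uses 336 of 336 (binding).
Slack constraints have shadow price 0 (complementary slackness).
From A_Bᵀ y = c: 6·y_equipment + 6·y_soil = 54; 5·y_equipment + 6·y_soil = 53.
Solving: y_equipment = 1, y_soil = 8.
Δz = y_soil·Δb = 8 × (1) = 8, so new z* = 2994 + 8 = 3002.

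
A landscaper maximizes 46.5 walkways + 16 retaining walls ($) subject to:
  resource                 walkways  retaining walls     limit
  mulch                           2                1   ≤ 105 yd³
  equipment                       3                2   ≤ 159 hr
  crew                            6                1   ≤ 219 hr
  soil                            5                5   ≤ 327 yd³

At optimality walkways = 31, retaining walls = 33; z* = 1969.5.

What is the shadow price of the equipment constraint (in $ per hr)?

Check each constraint at x*: mulch 95/105 (slack 10); equipment 159/159 (tight); crew 219/219 (tight); soil 320/327 (slack 7).
Slack constraints have shadow price 0 (complementary slackness).
From A_Bᵀ y = c: 3·y_equipment + 6·y_crew = 46.5; 2·y_equipment + 1·y_crew = 16.
This yields shadow prices y_equipment = 5.5, y_crew = 5.
Shadow price of equipment = 5.5.

5.5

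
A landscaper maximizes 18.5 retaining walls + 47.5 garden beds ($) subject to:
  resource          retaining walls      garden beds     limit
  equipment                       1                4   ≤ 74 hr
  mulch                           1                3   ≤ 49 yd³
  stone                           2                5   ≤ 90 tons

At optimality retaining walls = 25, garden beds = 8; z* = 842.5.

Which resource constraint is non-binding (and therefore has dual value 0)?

equipment: 57/74 (slack 17)
mulch: 49/49 (binding)
stone: 90/90 (binding)
By complementary slackness, a constraint with positive slack has shadow price 0 → equipment.

equipment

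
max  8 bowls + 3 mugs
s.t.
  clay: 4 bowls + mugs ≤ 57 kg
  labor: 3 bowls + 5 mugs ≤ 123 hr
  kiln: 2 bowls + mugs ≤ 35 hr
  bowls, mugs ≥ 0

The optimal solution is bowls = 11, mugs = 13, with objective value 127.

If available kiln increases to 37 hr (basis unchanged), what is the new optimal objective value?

Binding: clay and kiln. Non-binding: labor (25 unused).
Since labor is not tight, its dual is 0.
The binding rows give the dual system: 4·y_clay + 2·y_kiln = 8 and 1·y_clay + 1·y_kiln = 3.
→ y_clay = 1 and y_kiln = 2.
Δz = y_kiln·Δb = 2 × (2) = 4, so new z* = 127 + 4 = 131.

131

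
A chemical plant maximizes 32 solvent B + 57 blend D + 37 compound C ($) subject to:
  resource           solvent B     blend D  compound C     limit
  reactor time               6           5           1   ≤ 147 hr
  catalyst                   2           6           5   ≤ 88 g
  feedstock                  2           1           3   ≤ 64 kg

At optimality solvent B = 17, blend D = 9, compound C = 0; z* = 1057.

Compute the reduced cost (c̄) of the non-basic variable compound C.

At the optimum: reactor time uses 147 of 147 (binding); catalyst uses 88 of 88 (binding); feedstock uses 43 of 64 (slack = 21).
By complementary slackness, y = 0 for the non-binding constraint.
From A_Bᵀ y = c: 6·y_reactor time + 2·y_catalyst = 32; 5·y_reactor time + 6·y_catalyst = 57.
→ y_reactor time = 3 and y_catalyst = 7.
Reduced cost of compound C: c₃ − yᵀa₃ = 37 − (3·1 + 7·5) = 37 − 38 = -1.

-1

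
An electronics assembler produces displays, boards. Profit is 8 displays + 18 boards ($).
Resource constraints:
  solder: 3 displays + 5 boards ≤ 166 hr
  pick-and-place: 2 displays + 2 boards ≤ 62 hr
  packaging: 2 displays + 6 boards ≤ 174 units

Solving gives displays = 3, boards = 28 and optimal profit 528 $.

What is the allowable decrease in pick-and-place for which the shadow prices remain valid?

Binding constraints: pick-and-place, packaging. The basis is B = [[2,2],[2,6]] with det 8.
Per unit decrease in pick-and-place, x* moves by d = (-0.75, 0.25).
The basis stays optimal until displays reaches 0; allowable decrease = 4 hr.

4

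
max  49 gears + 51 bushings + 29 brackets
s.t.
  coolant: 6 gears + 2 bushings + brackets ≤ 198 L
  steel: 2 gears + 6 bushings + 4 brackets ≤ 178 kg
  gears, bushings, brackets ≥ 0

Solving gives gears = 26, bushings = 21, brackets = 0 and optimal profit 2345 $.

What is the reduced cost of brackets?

Both coolant and steel are binding at x*.
The binding rows give the dual system: 6·y_coolant + 2·y_steel = 49 and 2·y_coolant + 6·y_steel = 51.
Solving: y_coolant = 6, y_steel = 6.5.
Reduced cost of brackets: c₃ − yᵀa₃ = 29 − (6·1 + 6.5·4) = 29 − 32 = -3.

-3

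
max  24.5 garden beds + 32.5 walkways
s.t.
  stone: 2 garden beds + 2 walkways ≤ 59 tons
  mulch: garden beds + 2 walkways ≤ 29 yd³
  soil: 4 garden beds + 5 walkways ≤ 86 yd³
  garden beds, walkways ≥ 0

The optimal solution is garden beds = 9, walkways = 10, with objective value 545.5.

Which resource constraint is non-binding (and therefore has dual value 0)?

stone: 38/59 (slack 21)
mulch: 29/29 (binding)
soil: 86/86 (binding)
By complementary slackness, a constraint with positive slack has shadow price 0 → stone.

stone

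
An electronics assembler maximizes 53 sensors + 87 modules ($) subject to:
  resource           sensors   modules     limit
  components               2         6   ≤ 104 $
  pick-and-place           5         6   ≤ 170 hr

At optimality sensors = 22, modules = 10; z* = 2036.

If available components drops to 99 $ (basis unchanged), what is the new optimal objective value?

Check each constraint at x*: components 104/104 (tight); pick-and-place 170/170 (tight).
Dual feasibility on the basic columns requires 2·y_components + 5·y_pick-and-place = 53, 6·y_components + 6·y_pick-and-place = 87.
Solving: y_components = 6.5, y_pick-and-place = 8.
Δz = y_components·Δb = 6.5 × (-5) = -32.5, so new z* = 2036 − 32.5 = 2003.5.

2003.5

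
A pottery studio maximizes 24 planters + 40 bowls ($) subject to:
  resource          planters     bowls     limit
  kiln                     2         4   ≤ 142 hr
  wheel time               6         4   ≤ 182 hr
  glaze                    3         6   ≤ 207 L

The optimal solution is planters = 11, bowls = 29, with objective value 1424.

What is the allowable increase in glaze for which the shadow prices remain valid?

6

Binding constraints: wheel time, glaze. The basis is B = [[6,4],[3,6]] with det 24.
Per unit increase in glaze, x* moves by d = (-0.1667, 0.25).
The basis stays optimal until kiln becomes binding; allowable increase = 6 L.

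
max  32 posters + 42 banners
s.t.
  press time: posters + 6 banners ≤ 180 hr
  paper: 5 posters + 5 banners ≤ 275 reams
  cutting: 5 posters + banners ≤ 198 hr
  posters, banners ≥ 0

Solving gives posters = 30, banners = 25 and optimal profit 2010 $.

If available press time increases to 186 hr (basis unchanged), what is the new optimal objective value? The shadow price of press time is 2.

2022

Δb = 6, so new z* = 2010 + (2)·(6) = 2010 + 12 = 2022.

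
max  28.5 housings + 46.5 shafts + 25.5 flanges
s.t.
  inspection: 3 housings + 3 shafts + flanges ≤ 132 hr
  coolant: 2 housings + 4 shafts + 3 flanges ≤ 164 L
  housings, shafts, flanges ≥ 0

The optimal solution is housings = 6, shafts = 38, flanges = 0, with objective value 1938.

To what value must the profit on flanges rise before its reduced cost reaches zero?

At the optimum: inspection uses 132 of 132 (binding); coolant uses 164 of 164 (binding).
The binding rows give the dual system: 3·y_inspection + 2·y_coolant = 28.5 and 3·y_inspection + 4·y_coolant = 46.5.
→ y_inspection = 3.5 and y_coolant = 9.
flanges enters the basis when its profit ≥ yᵀa₃ = 3.5·1 + 9·3 = 30.5.

30.5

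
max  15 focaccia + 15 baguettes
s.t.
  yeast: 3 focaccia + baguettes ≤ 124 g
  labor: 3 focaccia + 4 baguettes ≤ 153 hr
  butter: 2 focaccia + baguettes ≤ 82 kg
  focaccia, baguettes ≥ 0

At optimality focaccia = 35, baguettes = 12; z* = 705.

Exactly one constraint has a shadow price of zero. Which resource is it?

yeast: 117/124 (slack 7)
labor: 153/153 (binding)
butter: 82/82 (binding)
By complementary slackness, a constraint with positive slack has shadow price 0 → yeast.

yeast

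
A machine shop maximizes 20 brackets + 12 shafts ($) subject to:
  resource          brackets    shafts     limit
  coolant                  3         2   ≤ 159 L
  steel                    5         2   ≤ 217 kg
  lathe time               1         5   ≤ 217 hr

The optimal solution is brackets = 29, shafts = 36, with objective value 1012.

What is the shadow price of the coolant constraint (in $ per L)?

5

Binding: coolant and steel. Non-binding: lathe time (8 unused).
By complementary slackness, y = 0 for the non-binding constraint.
From A_Bᵀ y = c: 3·y_coolant + 5·y_steel = 20; 2·y_coolant + 2·y_steel = 12.
→ y_coolant = 5 and y_steel = 1.
Shadow price of coolant = 5.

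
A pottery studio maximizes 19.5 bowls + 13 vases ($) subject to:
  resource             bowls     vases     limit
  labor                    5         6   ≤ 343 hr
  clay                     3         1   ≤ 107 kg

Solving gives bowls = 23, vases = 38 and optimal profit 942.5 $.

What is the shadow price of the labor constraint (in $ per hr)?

1.5

Both labor and clay are binding at x*.
The binding rows give the dual system: 5·y_labor + 3·y_clay = 19.5 and 6·y_labor + 1·y_clay = 13.
→ y_labor = 1.5 and y_clay = 4.
Shadow price of labor = 1.5.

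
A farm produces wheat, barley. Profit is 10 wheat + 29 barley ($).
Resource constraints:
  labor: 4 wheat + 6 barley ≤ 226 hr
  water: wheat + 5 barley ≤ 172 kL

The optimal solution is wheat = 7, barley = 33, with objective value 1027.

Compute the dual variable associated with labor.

Check each constraint at x*: labor 226/226 (tight); water 172/172 (tight).
From A_Bᵀ y = c: 4·y_labor + 1·y_water = 10; 6·y_labor + 5·y_water = 29.
Solving: y_labor = 1.5, y_water = 4.
Shadow price of labor = 1.5.

1.5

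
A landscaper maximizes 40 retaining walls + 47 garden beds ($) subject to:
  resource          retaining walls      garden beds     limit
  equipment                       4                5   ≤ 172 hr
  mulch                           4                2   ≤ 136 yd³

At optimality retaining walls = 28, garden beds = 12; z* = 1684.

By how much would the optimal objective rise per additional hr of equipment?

9

At the optimum: equipment uses 172 of 172 (binding); mulch uses 136 of 136 (binding).
From A_Bᵀ y = c: 4·y_equipment + 4·y_mulch = 40; 5·y_equipment + 2·y_mulch = 47.
Solving: y_equipment = 9, y_mulch = 1.
Shadow price of equipment = 9.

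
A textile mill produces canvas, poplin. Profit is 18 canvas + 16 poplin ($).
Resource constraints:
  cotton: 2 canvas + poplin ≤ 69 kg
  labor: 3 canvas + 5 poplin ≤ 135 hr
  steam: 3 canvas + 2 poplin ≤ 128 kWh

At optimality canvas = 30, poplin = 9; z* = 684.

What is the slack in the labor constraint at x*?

labor used = 3·30 + 5·9 = 135; slack = 135 − 135 = 0.

0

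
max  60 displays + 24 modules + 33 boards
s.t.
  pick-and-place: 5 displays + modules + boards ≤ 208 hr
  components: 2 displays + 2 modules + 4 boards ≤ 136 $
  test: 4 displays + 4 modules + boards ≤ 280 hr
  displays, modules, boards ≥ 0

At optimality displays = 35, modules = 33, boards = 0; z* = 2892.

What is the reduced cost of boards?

Check each constraint at x*: pick-and-place 208/208 (tight); components 136/136 (tight); test 272/280 (slack 8).
Slack constraints have shadow price 0 (complementary slackness).
Dual feasibility on the basic columns requires 5·y_pick-and-place + 2·y_components = 60, 1·y_pick-and-place + 2·y_components = 24.
This yields shadow prices y_pick-and-place = 9, y_components = 7.5.
Reduced cost of boards: c₃ − yᵀa₃ = 33 − (9·1 + 7.5·4) = 33 − 39 = -6.

-6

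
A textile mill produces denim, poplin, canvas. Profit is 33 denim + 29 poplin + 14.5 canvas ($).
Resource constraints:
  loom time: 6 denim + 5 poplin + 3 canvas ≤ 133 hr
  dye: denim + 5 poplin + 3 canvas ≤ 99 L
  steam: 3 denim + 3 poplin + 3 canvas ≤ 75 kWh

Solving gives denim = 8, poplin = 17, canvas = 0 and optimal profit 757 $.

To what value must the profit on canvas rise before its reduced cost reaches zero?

At the optimum: loom time uses 133 of 133 (binding); dye uses 93 of 99 (slack = 6); steam uses 75 of 75 (binding).
By complementary slackness, y = 0 for the non-binding constraint.
The binding rows give the dual system: 6·y_loom time + 3·y_steam = 33 and 5·y_loom time + 3·y_steam = 29.
This yields shadow prices y_loom time = 4, y_steam = 3.
canvas enters the basis when its profit ≥ yᵀa₃ = 4·3 + 3·3 = 21.

21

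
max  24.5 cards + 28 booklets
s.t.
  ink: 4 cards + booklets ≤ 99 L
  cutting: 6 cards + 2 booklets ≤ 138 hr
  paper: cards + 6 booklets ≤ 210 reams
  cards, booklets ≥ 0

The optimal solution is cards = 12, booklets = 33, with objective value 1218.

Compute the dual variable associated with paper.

At the optimum: ink uses 81 of 99 (slack = 18); cutting uses 138 of 138 (binding); paper uses 210 of 210 (binding).
Slack constraints have shadow price 0 (complementary slackness).
The binding rows give the dual system: 6·y_cutting + 1·y_paper = 24.5 and 2·y_cutting + 6·y_paper = 28.
This yields shadow prices y_cutting = 3.5, y_paper = 3.5.
Shadow price of paper = 3.5.

3.5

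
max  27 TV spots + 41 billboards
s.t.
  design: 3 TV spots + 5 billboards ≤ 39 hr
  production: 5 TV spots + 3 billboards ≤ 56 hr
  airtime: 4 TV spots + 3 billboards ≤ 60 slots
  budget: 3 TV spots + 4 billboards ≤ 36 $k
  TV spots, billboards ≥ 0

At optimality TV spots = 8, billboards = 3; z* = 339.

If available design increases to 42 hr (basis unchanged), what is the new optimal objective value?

354

At the optimum: design uses 39 of 39 (binding); production uses 49 of 56 (slack = 7); airtime uses 41 of 60 (slack = 19); budget uses 36 of 36 (binding).
Slack constraints have shadow price 0 (complementary slackness).
From A_Bᵀ y = c: 3·y_design + 3·y_budget = 27; 5·y_design + 4·y_budget = 41.
→ y_design = 5 and y_budget = 4.
Δz = y_design·Δb = 5 × (3) = 15, so new z* = 339 + 15 = 354.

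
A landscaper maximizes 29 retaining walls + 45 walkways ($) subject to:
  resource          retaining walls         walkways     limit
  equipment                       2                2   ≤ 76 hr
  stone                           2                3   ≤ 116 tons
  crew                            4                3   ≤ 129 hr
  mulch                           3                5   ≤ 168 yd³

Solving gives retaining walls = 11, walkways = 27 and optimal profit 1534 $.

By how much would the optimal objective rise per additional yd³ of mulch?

Binding: equipment and mulch. Non-binding: stone (13 unused), crew (4 unused).
Since stone, crew are not tight, their duals are 0.
From A_Bᵀ y = c: 2·y_equipment + 3·y_mulch = 29; 2·y_equipment + 5·y_mulch = 45.
Solving: y_equipment = 2.5, y_mulch = 8.
Shadow price of mulch = 8.

8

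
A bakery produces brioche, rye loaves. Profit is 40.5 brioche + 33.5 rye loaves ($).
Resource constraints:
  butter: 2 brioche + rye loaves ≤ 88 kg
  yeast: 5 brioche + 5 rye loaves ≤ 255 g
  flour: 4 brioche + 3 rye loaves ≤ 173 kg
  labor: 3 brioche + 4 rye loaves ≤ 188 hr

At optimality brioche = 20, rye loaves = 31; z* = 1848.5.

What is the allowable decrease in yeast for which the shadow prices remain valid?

38.75

Binding constraints: yeast, flour. The basis is B = [[5,5],[4,3]] with det -5.
Per unit decrease in yeast, x* moves by d = (0.6, -0.8).
The basis stays optimal until rye loaves reaches 0; allowable decrease = 38.75 g.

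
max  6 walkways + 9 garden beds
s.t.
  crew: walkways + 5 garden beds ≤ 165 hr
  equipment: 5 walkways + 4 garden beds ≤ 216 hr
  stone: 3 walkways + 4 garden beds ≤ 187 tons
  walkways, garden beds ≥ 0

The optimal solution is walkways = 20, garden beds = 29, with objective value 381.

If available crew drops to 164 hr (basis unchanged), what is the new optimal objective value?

380

At the optimum: crew uses 165 of 165 (binding); equipment uses 216 of 216 (binding); stone uses 176 of 187 (slack = 11).
Slack constraints have shadow price 0 (complementary slackness).
The binding rows give the dual system: 1·y_crew + 5·y_equipment = 6 and 5·y_crew + 4·y_equipment = 9.
This yields shadow prices y_crew = 1, y_equipment = 1.
Δz = y_crew·Δb = 1 × (-1) = -1, so new z* = 381 − 1 = 380.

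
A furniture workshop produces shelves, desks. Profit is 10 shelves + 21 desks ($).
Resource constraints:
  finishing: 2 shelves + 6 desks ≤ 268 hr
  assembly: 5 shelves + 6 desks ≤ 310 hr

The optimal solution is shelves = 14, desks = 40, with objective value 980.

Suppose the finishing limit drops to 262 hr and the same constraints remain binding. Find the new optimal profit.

965

Both finishing and assembly are binding at x*.
From A_Bᵀ y = c: 2·y_finishing + 5·y_assembly = 10; 6·y_finishing + 6·y_assembly = 21.
This yields shadow prices y_finishing = 2.5, y_assembly = 1.
Δz = y_finishing·Δb = 2.5 × (-6) = -15, so new z* = 980 − 15 = 965.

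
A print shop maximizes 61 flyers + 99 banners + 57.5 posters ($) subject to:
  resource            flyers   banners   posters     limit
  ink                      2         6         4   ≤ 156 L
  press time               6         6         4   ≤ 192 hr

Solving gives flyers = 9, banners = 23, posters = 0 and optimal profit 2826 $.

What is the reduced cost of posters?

At the optimum: ink uses 156 of 156 (binding); press time uses 192 of 192 (binding).
The binding rows give the dual system: 2·y_ink + 6·y_press time = 61 and 6·y_ink + 6·y_press time = 99.
Solving: y_ink = 9.5, y_press time = 7.
Reduced cost of posters: c₃ − yᵀa₃ = 57.5 − (9.5·4 + 7·4) = 57.5 − 66 = -8.5.

-8.5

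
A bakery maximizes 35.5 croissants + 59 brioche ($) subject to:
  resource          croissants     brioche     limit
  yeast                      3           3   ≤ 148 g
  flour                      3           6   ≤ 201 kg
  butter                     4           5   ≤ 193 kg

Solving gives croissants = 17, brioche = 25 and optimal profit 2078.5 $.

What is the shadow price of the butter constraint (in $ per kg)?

Binding: flour and butter. Non-binding: yeast (22 unused).
By complementary slackness, y = 0 for the non-binding constraint.
The binding rows give the dual system: 3·y_flour + 4·y_butter = 35.5 and 6·y_flour + 5·y_butter = 59.
→ y_flour = 6.5 and y_butter = 4.
Shadow price of butter = 4.

4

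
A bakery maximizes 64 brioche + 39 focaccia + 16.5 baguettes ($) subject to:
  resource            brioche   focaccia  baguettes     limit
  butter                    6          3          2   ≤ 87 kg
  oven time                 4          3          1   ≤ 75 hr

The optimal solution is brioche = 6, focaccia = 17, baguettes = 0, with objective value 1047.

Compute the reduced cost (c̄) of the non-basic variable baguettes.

Check each constraint at x*: butter 87/87 (tight); oven time 75/75 (tight).
The binding rows give the dual system: 6·y_butter + 4·y_oven time = 64 and 3·y_butter + 3·y_oven time = 39.
→ y_butter = 6 and y_oven time = 7.
Reduced cost of baguettes: c₃ − yᵀa₃ = 16.5 − (6·2 + 7·1) = 16.5 − 19 = -2.5.

-2.5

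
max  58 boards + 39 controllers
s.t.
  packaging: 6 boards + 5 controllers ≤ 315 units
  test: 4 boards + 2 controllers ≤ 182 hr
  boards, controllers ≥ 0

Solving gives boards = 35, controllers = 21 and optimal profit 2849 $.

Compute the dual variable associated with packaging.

5

Both packaging and test are binding at x*.
From A_Bᵀ y = c: 6·y_packaging + 4·y_test = 58; 5·y_packaging + 2·y_test = 39.
This yields shadow prices y_packaging = 5, y_test = 7.
Shadow price of packaging = 5.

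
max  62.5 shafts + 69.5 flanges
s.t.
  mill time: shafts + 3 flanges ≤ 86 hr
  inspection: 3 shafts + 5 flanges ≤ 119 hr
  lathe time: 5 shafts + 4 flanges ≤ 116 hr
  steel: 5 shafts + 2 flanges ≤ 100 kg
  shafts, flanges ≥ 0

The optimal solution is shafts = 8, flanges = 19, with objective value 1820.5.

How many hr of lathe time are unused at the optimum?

lathe time used = 5·8 + 4·19 = 116; slack = 116 − 116 = 0.

0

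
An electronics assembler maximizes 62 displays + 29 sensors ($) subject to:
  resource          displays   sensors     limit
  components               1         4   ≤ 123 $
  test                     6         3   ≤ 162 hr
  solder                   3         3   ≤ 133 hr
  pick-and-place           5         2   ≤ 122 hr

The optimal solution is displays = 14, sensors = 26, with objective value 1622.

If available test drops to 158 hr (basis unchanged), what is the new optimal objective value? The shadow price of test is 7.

1594

Δb = -4, so new z* = 1622 + (7)·(-4) = 1622 − 28 = 1594.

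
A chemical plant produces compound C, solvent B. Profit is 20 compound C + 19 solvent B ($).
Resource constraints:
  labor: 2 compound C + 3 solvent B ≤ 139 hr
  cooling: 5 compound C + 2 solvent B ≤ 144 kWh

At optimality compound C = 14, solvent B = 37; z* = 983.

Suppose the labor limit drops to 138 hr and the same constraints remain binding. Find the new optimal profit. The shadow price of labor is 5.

Δb = -1, so new z* = 983 + (5)·(-1) = 983 − 5 = 978.

978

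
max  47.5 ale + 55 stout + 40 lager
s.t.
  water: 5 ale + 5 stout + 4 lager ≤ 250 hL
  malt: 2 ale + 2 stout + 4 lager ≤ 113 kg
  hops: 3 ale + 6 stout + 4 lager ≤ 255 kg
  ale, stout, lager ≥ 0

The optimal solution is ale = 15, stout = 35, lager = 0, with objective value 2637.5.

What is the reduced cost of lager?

-2

Check each constraint at x*: water 250/250 (tight); malt 100/113 (slack 13); hops 255/255 (tight).
Slack constraints have shadow price 0 (complementary slackness).
The binding rows give the dual system: 5·y_water + 3·y_hops = 47.5 and 5·y_water + 6·y_hops = 55.
This yields shadow prices y_water = 8, y_hops = 2.5.
Reduced cost of lager: c₃ − yᵀa₃ = 40 − (8·4 + 2.5·4) = 40 − 42 = -2.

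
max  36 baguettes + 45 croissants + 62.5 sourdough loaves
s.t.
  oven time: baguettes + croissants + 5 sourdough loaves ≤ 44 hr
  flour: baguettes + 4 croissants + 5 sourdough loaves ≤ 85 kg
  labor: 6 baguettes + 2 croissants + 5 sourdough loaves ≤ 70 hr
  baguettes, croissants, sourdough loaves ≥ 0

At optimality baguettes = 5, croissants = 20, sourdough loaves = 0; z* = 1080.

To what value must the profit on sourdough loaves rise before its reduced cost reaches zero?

67.5

Check each constraint at x*: oven time 25/44 (slack 19); flour 85/85 (tight); labor 70/70 (tight).
By complementary slackness, y = 0 for the non-binding constraint.
From A_Bᵀ y = c: 1·y_flour + 6·y_labor = 36; 4·y_flour + 2·y_labor = 45.
Solving: y_flour = 9, y_labor = 4.5.
sourdough loaves enters the basis when its profit ≥ yᵀa₃ = 9·5 + 4.5·5 = 67.5.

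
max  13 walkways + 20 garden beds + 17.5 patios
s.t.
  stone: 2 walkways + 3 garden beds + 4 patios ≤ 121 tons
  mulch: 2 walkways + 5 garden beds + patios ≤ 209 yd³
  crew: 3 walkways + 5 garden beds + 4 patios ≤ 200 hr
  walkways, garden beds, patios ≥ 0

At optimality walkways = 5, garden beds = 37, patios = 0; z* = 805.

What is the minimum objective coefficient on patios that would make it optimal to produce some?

24

Check each constraint at x*: stone 121/121 (tight); mulch 195/209 (slack 14); crew 200/200 (tight).
Since mulch is not tight, its dual is 0.
The binding rows give the dual system: 2·y_stone + 3·y_crew = 13 and 3·y_stone + 5·y_crew = 20.
→ y_stone = 5 and y_crew = 1.
patios enters the basis when its profit ≥ yᵀa₃ = 5·4 + 1·4 = 24.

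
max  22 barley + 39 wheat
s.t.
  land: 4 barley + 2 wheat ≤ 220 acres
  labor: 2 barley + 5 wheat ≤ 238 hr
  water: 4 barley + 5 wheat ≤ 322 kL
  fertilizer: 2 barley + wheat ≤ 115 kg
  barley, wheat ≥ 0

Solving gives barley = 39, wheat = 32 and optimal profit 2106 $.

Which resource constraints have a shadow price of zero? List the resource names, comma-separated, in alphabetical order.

land: 220/220 (binding)
labor: 238/238 (binding)
water: 316/322 (slack 6)
fertilizer: 110/115 (slack 5)
By complementary slackness, a constraint with positive slack has shadow price 0 → fertilizer, water.

fertilizer, water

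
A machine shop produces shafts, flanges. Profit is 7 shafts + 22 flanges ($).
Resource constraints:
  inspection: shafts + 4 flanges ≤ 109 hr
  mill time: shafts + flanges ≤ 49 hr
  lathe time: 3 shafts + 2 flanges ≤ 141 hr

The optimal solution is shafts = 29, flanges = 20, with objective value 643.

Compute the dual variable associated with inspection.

5

Check each constraint at x*: inspection 109/109 (tight); mill time 49/49 (tight); lathe time 127/141 (slack 14).
Since lathe time is not tight, its dual is 0.
Dual feasibility on the basic columns requires 1·y_inspection + 1·y_mill time = 7, 4·y_inspection + 1·y_mill time = 22.
→ y_inspection = 5 and y_mill time = 2.
Shadow price of inspection = 5.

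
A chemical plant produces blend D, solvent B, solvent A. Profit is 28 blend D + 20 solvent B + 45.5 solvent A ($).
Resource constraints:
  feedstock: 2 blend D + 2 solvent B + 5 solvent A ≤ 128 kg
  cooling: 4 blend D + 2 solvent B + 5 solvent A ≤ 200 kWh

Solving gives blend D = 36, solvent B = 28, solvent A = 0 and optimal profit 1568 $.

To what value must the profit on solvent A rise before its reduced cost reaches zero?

50

Both feedstock and cooling are binding at x*.
The binding rows give the dual system: 2·y_feedstock + 4·y_cooling = 28 and 2·y_feedstock + 2·y_cooling = 20.
This yields shadow prices y_feedstock = 6, y_cooling = 4.
solvent A enters the basis when its profit ≥ yᵀa₃ = 6·5 + 4·5 = 50.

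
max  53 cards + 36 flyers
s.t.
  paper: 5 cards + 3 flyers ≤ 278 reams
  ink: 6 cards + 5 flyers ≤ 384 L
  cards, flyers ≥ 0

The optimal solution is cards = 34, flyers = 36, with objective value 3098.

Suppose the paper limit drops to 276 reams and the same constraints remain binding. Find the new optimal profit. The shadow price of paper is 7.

3084

Δb = -2, so new z* = 3098 + (7)·(-2) = 3098 − 14 = 3084.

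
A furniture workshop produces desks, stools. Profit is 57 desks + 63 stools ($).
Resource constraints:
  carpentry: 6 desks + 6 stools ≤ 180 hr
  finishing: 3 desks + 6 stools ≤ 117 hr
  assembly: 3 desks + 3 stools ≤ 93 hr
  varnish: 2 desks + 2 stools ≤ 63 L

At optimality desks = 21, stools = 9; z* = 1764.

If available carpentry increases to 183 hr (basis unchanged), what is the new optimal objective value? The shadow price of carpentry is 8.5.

Δb = 3, so new z* = 1764 + (8.5)·(3) = 1764 + 25.5 = 1789.5.

1789.5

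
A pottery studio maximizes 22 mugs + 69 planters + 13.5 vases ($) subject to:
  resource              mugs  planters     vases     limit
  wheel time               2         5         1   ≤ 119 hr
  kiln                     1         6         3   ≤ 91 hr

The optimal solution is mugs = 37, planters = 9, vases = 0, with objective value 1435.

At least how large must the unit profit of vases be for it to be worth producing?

21

Both wheel time and kiln are binding at x*.
From A_Bᵀ y = c: 2·y_wheel time + 1·y_kiln = 22; 5·y_wheel time + 6·y_kiln = 69.
→ y_wheel time = 9 and y_kiln = 4.
vases enters the basis when its profit ≥ yᵀa₃ = 9·1 + 4·3 = 21.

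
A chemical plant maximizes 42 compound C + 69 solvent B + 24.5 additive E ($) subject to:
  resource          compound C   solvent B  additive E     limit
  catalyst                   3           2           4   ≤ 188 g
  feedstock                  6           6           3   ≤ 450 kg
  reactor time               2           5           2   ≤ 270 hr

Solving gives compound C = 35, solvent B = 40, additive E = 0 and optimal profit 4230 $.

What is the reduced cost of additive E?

-5.5

Binding: feedstock and reactor time. Non-binding: catalyst (3 unused).
Since catalyst is not tight, its dual is 0.
The binding rows give the dual system: 6·y_feedstock + 2·y_reactor time = 42 and 6·y_feedstock + 5·y_reactor time = 69.
→ y_feedstock = 4 and y_reactor time = 9.
Reduced cost of additive E: c₃ − yᵀa₃ = 24.5 − (4·3 + 9·2) = 24.5 − 30 = -5.5.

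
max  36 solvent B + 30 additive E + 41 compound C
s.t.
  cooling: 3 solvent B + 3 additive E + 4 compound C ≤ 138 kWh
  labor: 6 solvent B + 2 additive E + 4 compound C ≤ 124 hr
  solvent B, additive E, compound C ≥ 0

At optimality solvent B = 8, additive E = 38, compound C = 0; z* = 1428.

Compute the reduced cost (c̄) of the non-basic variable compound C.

-1

Check each constraint at x*: cooling 138/138 (tight); labor 124/124 (tight).
The binding rows give the dual system: 3·y_cooling + 6·y_labor = 36 and 3·y_cooling + 2·y_labor = 30.
→ y_cooling = 9 and y_labor = 1.5.
Reduced cost of compound C: c₃ − yᵀa₃ = 41 − (9·4 + 1.5·4) = 41 − 42 = -1.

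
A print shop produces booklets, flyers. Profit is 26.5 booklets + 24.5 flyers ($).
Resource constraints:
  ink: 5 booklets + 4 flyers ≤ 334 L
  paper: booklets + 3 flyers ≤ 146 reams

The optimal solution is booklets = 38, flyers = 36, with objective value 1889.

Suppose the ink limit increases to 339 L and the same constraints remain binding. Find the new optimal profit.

1914

At the optimum: ink uses 334 of 334 (binding); paper uses 146 of 146 (binding).
The binding rows give the dual system: 5·y_ink + 1·y_paper = 26.5 and 4·y_ink + 3·y_paper = 24.5.
Solving: y_ink = 5, y_paper = 1.5.
Δz = y_ink·Δb = 5 × (5) = 25, so new z* = 1889 + 25 = 1914.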